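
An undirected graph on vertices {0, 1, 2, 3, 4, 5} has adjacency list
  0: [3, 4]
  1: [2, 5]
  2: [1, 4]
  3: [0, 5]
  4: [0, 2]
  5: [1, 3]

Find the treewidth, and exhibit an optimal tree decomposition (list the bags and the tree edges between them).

Treewidth 2.
One optimal decomposition is:
Bags: B1 = {0, 3, 5}  B2 = {0, 1, 5}  B3 = {0, 1, 2}  B4 = {0, 2, 4}
Tree: B1–B2, B2–B3, B3–B4

The largest bag has 3 vertices, giving width 2; this decomposition certifies tw(G) ≤ 2. The edges 0–3–5–1–2–4–0 form a cycle, so G is not a tree and its treewidth is at least 2. The upper and lower bounds meet at 2, so that is the treewidth.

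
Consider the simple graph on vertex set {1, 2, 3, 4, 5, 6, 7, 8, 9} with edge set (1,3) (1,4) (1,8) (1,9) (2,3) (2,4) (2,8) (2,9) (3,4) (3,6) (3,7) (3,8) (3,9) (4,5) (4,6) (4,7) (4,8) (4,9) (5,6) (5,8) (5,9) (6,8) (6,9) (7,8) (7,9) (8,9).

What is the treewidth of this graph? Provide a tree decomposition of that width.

Treewidth 4.
Bags: B1 = {1, 3, 4, 8, 9}  B2 = {3, 4, 6, 8, 9}  B3 = {2, 3, 4, 8, 9}  B4 = {4, 5, 6, 8, 9}  B5 = {3, 4, 7, 8, 9}
Tree: B1–B2, B1–B3, B2–B4, B3–B5

The largest bag has 5 vertices, giving width 4; this decomposition certifies tw(G) ≤ 4. For the lower bound, the 5 vertices {1, 3, 4, 8, 9} are pairwise adjacent, and any tree decomposition puts a clique entirely inside one bag — forcing width ≥ 4. Hence tw(G) = 4 exactly.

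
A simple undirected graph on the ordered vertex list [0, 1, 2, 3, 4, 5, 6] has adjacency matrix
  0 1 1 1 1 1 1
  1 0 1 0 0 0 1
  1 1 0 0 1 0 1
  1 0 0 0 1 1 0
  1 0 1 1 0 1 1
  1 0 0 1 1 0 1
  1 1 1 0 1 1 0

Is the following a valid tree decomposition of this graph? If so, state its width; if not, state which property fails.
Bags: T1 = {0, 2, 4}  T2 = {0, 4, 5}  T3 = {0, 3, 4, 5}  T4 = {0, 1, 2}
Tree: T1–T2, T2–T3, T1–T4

No — vertex 6 appears in no bag.

A tree decomposition must satisfy three properties: every vertex lies in some bag; for every edge, both endpoints lie together in some bag; and for every vertex, the bags containing it form a connected subtree. Here vertex 6 appears in no bag, so the decomposition is invalid.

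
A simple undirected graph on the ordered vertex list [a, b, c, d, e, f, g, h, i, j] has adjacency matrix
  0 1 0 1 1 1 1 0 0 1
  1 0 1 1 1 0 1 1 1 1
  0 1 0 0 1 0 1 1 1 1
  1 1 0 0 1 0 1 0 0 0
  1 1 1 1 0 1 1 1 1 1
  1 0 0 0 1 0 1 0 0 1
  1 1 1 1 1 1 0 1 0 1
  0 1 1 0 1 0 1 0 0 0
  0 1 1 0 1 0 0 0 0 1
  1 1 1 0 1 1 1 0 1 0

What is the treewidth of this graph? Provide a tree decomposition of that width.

Each bag holds 5 vertices, so the decomposition has width 4, which upper-bounds the treewidth. Conversely, {a, e, f, g, j} is a clique of size 5, and the vertices of any clique must share a bag in every tree decomposition; so some bag has ≥ 5 vertices and tw(G) ≥ 4. Therefore the treewidth is 4.

Treewidth 4.
One optimal decomposition is:
Bags: B1 = {a, b, e, g, j}  B2 = {b, c, e, g, j}  B3 = {b, c, e, i, j}  B4 = {b, c, e, g, h}  B5 = {a, e, f, g, j}  B6 = {a, b, d, e, g}
Tree: B1–B2, B2–B3, B2–B4, B1–B5, B1–B6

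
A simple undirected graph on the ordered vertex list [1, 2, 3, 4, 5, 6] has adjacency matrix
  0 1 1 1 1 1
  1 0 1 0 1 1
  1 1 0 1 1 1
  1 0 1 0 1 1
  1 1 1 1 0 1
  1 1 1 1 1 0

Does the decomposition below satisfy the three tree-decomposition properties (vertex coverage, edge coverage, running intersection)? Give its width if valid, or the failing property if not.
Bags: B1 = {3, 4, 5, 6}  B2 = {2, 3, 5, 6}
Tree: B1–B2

A tree decomposition must satisfy three properties: every vertex lies in some bag; for every edge, both endpoints lie together in some bag; and for every vertex, the bags containing it form a connected subtree. Here vertex 1 appears in no bag, so the decomposition is invalid.

No — vertex 1 appears in no bag.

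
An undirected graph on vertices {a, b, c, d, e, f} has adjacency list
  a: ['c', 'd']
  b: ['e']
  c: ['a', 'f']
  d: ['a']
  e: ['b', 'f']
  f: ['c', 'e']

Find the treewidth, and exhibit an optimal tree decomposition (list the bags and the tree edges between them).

Treewidth 1.
One such decomposition:
Bags: B1 = {a, d}  B2 = {a, c}  B3 = {c, f}  B4 = {e, f}  B5 = {b, e}
Tree: B1–B2, B2–B3, B3–B4, B4–B5

Every bag has size at most 2, so the width is 2 − 1 = 1 and tw(G) ≤ 1. G has an edge, so its treewidth is at least 1. Therefore the treewidth is 1.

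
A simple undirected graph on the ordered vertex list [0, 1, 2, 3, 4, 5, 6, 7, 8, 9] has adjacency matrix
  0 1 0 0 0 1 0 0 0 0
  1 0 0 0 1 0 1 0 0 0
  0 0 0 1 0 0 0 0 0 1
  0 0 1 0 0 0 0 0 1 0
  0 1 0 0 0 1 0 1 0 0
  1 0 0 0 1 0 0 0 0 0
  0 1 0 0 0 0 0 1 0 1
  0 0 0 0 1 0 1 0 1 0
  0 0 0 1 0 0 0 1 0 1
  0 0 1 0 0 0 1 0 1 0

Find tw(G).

A width-2 tree decomposition is:
Bags: B1 = {0, 1, 5}  B2 = {1, 4, 5}  B3 = {1, 4, 6}  B4 = {4, 6, 7}  B5 = {6, 7, 9}  B6 = {7, 8, 9}  B7 = {2, 8, 9}  B8 = {2, 3, 8}
Tree: B1–B2, B2–B3, B3–B4, B4–B5, B5–B6, B6–B7, B7–B8
Each bag holds 3 vertices, so the decomposition has width 2, which upper-bounds the treewidth. For the lower bound, G contains the cycle 0–5–4–1–0, so G is not a forest; only forests have treewidth ≤ 1, hence tw(G) ≥ 2. Therefore the treewidth is 2.

2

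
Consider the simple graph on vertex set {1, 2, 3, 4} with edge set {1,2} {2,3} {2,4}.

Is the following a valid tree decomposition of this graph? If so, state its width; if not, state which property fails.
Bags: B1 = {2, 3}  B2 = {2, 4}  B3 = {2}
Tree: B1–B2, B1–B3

A tree decomposition must satisfy three properties: every vertex lies in some bag; for every edge, both endpoints lie together in some bag; and for every vertex, the bags containing it form a connected subtree. Here vertex 1 appears in no bag, so the decomposition is invalid.

No — vertex 1 appears in no bag.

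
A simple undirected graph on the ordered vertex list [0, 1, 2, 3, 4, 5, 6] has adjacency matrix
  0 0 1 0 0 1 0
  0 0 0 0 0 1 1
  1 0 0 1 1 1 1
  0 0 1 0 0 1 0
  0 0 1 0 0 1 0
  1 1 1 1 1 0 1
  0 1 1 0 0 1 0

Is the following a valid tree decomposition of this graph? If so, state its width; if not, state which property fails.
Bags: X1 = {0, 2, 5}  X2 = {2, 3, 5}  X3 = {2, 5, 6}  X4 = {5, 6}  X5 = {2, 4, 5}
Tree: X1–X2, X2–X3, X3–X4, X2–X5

A tree decomposition must satisfy three properties: every vertex lies in some bag; for every edge, both endpoints lie together in some bag; and for every vertex, the bags containing it form a connected subtree. Here vertex 1 appears in no bag, so the decomposition is invalid.

No — vertex 1 appears in no bag.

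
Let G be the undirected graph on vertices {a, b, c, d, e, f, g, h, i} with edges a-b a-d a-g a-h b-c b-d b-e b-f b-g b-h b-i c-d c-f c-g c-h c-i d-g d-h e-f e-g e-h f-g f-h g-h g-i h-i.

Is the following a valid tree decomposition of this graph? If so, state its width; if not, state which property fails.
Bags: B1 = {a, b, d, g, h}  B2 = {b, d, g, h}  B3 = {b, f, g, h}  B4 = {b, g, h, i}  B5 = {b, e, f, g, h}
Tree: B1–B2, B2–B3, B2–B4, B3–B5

A tree decomposition must satisfy three properties: every vertex lies in some bag; for every edge, both endpoints lie together in some bag; and for every vertex, the bags containing it form a connected subtree. Here vertex c appears in no bag, so the decomposition is invalid.

No — vertex c appears in no bag.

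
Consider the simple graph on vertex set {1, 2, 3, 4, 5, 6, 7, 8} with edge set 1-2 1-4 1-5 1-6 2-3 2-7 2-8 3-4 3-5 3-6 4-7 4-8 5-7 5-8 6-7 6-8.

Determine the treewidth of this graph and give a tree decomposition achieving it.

Treewidth 4.
One optimal decomposition is:
Bags: B1 = {1, 3, 6, 7, 8}  B2 = {1, 2, 3, 7, 8}  B3 = {1, 3, 5, 7, 8}  B4 = {1, 3, 4, 7, 8}
Tree: B1–B2, B2–B3, B3–B4

Every bag has size at most 5, so the width is 5 − 1 = 4 and tw(G) ≤ 4. For the lower bound: the 5 vertex sets {3,6}, {2,7}, {1,5}, {8}, {4} are disjoint, each induces a connected subgraph, and every pair is joined by at least one edge of G. Contracting each set to a single vertex therefore yields K_{5} as a minor, and since treewidth is minor-monotone, tw(G) ≥ tw(K_{5}) = 4. The upper and lower bounds meet at 4, so that is the treewidth.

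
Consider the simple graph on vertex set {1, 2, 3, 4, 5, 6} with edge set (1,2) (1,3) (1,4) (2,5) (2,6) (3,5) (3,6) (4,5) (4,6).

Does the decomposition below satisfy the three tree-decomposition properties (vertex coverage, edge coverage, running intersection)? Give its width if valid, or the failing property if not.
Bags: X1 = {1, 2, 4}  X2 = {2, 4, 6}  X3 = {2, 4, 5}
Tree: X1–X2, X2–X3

A tree decomposition must satisfy three properties: every vertex lies in some bag; for every edge, both endpoints lie together in some bag; and for every vertex, the bags containing it form a connected subtree. Here vertex 3 appears in no bag, so the decomposition is invalid.

No — vertex 3 appears in no bag.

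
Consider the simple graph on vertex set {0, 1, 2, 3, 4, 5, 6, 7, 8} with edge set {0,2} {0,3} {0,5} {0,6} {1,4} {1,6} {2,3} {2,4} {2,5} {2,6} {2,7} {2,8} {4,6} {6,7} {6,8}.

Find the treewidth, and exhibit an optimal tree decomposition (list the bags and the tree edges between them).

Treewidth 2.
One optimal decomposition is:
Bags: B1 = {1, 4, 6}  B2 = {2, 4, 6}  B3 = {0, 2, 6}  B4 = {0, 2, 3}  B5 = {2, 6, 7}  B6 = {0, 2, 5}  B7 = {2, 6, 8}
Tree: B1–B2, B2–B3, B3–B4, B2–B5, B4–B6, B5–B7

Each bag holds 3 vertices, so the decomposition has width 2, which upper-bounds the treewidth. Conversely, {1, 4, 6} is a clique of size 3, and the vertices of any clique must share a bag in every tree decomposition; so some bag has ≥ 3 vertices and tw(G) ≥ 2. Combining the bounds, tw(G) = 2.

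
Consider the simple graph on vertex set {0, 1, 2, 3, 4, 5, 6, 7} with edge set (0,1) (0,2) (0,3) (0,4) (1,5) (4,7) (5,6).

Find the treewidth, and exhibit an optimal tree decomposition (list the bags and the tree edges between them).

The largest bag has 2 vertices, giving width 1; this decomposition certifies tw(G) ≤ 1. G has an edge, so its treewidth is at least 1. Therefore the treewidth is 1.

Treewidth 1.
One optimal decomposition is:
Bags: B1 = {0, 3}  B2 = {0, 4}  B3 = {0, 1}  B4 = {0, 2}  B5 = {1, 5}  B6 = {5, 6}  B7 = {4, 7}
Tree: B1–B2, B2–B3, B2–B4, B3–B5, B5–B6, B2–B7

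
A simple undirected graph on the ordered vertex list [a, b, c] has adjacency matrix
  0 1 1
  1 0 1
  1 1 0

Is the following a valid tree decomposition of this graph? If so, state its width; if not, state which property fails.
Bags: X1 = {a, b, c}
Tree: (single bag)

Checking the three conditions: (i) the bags cover all of {a, b, c}; (ii) for each edge, some bag contains both endpoints; (iii) the bags containing any fixed vertex form a subtree. All hold, so the decomposition is valid with width 3 − 1 = 2.

Yes; width 2.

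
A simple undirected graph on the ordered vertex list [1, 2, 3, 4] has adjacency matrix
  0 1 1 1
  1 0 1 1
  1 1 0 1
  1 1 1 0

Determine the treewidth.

3

A width-3 tree decomposition is:
Bags: B1 = {1, 2, 3, 4}
Tree: (single bag)
With just one bag of size 4, the width is 4 − 1 = 3, so tw(G) ≤ 3. On the other hand G contains the 4-clique {1, 2, 3, 4}. A clique must lie in a single bag of any decomposition, so no decomposition can have width below 3. Combining the bounds, tw(G) = 3.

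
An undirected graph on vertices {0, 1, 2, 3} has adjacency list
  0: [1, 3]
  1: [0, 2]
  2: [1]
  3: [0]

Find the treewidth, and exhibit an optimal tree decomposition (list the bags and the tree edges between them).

Treewidth 1.
One such decomposition:
Bags: B1 = {0, 3}  B2 = {0, 1}  B3 = {1, 2}
Tree: B1–B2, B2–B3

The largest bag has 2 vertices, giving width 1; this decomposition certifies tw(G) ≤ 1. Any graph with an edge has treewidth ≥ 1, and G has the edge 3–0. Combining the bounds, tw(G) = 1.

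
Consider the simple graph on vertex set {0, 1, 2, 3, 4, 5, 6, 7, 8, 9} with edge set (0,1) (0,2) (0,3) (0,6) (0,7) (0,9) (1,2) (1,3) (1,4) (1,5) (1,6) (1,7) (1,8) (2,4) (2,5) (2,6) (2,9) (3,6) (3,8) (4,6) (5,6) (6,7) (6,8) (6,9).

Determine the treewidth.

3

A width-3 tree decomposition is:
Bags: B1 = {0, 1, 2, 6}  B2 = {0, 1, 3, 6}  B3 = {1, 2, 5, 6}  B4 = {1, 2, 4, 6}  B5 = {0, 1, 6, 7}  B6 = {0, 2, 6, 9}  B7 = {1, 3, 6, 8}
Tree: B1–B2, B1–B3, B1–B4, B1–B5, B1–B6, B2–B7
The largest bag has 4 vertices, giving width 3; this decomposition certifies tw(G) ≤ 3. For the lower bound, the 4 vertices {0, 1, 2, 6} are pairwise adjacent, and any tree decomposition puts a clique entirely inside one bag — forcing width ≥ 3. Hence tw(G) = 3 exactly.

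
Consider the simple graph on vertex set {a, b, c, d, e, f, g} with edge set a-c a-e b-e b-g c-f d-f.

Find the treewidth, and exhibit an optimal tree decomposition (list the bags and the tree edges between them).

Treewidth 1.
One optimal decomposition is:
Bags: B1 = {d, f}  B2 = {c, f}  B3 = {a, c}  B4 = {a, e}  B5 = {b, e}  B6 = {b, g}
Tree: B1–B2, B2–B3, B3–B4, B4–B5, B5–B6

The largest bag has 2 vertices, giving width 1; this decomposition certifies tw(G) ≤ 1. Any graph with an edge has treewidth ≥ 1, and G has the edge d–f. The upper and lower bounds meet at 1, so that is the treewidth.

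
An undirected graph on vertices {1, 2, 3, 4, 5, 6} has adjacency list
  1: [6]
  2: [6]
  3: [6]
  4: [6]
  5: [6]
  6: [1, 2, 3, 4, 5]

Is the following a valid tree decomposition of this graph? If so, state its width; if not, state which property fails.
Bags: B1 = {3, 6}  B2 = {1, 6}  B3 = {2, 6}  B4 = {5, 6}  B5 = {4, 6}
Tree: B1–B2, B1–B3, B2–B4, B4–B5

Yes; width 1.

Vertex coverage: the bags together contain {1, 2, 3, 4, 5, 6}, the full vertex set. Edge coverage: each edge of G has both endpoints in at least one bag. Running intersection: for every vertex, the bags containing it form a connected subtree. All three properties hold, so this is a valid tree decomposition of width max|bag| − 1 = 1, and hence tw(G) ≤ 1.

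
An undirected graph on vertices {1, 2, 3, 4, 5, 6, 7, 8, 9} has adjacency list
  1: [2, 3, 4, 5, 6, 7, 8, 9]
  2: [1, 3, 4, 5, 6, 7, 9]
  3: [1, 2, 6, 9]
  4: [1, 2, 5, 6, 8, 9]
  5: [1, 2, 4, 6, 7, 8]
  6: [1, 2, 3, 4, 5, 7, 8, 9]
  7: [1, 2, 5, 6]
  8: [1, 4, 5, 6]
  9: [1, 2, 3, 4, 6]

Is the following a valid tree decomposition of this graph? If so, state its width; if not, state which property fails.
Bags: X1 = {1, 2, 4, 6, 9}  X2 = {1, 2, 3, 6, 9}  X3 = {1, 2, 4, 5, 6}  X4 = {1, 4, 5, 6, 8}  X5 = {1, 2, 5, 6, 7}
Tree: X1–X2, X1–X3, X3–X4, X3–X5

Checking the three conditions: (i) the bags cover all of {1, 2, 3, 4, 5, 6, 7, 8, 9}; (ii) for each edge, some bag contains both endpoints; (iii) the bags containing any fixed vertex form a subtree. All hold, so the decomposition is valid with width 5 − 1 = 4.

Yes; width 4.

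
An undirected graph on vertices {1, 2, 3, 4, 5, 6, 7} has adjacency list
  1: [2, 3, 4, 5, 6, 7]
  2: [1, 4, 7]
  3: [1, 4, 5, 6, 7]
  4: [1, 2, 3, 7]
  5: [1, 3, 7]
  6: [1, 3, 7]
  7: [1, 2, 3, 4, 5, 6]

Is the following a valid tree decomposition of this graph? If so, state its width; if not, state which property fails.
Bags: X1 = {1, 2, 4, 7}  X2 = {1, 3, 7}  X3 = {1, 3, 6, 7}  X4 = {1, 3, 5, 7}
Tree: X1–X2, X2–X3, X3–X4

No — edge (4,3) lies in no bag.

A tree decomposition must satisfy three properties: every vertex lies in some bag; for every edge, both endpoints lie together in some bag; and for every vertex, the bags containing it form a connected subtree. Here edge (4,3) lies in no bag, so the decomposition is invalid.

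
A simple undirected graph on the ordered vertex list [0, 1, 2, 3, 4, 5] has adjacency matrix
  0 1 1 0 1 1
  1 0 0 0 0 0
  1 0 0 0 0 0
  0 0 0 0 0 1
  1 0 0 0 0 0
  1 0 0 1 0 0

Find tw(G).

1

A width-1 tree decomposition is:
Bags: B1 = {0, 1}  B2 = {0, 5}  B3 = {3, 5}  B4 = {0, 4}  B5 = {0, 2}
Tree: B1–B2, B2–B3, B1–B4, B1–B5
The largest bag has 2 vertices, giving width 1; this decomposition certifies tw(G) ≤ 1. G has an edge, so its treewidth is at least 1. The upper and lower bounds meet at 1, so that is the treewidth.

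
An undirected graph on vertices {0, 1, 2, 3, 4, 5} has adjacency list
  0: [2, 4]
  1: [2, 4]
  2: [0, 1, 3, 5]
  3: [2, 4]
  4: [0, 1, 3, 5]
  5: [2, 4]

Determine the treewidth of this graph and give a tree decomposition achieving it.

Treewidth 2.
One such decomposition:
Bags: B1 = {0, 2, 4}  B2 = {2, 3, 4}  B3 = {2, 4, 5}  B4 = {1, 2, 4}
Tree: B1–B2, B2–B3, B3–B4

The largest bag has 3 vertices, giving width 2; this decomposition certifies tw(G) ≤ 2. The edges 4–0–2–3–4 form a cycle, so G is not a tree and its treewidth is at least 2. Hence tw(G) = 2 exactly.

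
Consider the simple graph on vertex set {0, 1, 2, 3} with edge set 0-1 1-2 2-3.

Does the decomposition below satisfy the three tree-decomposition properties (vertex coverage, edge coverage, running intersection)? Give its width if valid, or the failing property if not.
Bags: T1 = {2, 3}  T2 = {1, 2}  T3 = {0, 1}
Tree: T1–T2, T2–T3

Yes; width 1.

Vertex coverage: the bags together contain {0, 1, 2, 3}, the full vertex set. Edge coverage: each edge of G has both endpoints in at least one bag. Running intersection: for every vertex, the bags containing it form a connected subtree. All three properties hold, so this is a valid tree decomposition of width max|bag| − 1 = 1, and hence tw(G) ≤ 1.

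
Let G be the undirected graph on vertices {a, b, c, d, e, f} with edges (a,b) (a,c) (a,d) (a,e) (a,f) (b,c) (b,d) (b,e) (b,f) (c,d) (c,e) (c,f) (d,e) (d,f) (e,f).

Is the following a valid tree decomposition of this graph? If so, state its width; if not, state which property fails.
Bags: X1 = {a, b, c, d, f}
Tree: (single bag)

No — vertex e appears in no bag.

A tree decomposition must satisfy three properties: every vertex lies in some bag; for every edge, both endpoints lie together in some bag; and for every vertex, the bags containing it form a connected subtree. Here vertex e appears in no bag, so the decomposition is invalid.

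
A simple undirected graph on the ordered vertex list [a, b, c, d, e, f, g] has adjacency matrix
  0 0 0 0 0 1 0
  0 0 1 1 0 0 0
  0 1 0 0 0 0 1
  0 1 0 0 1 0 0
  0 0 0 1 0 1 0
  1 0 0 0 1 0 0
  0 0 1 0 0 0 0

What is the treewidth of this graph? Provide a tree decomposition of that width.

Each bag holds 2 vertices, so the decomposition has width 1, which upper-bounds the treewidth. Any graph with an edge has treewidth ≥ 1, and G has the edge a–f. Therefore the treewidth is 1.

Treewidth 1.
Bags: B1 = {a, f}  B2 = {e, f}  B3 = {d, e}  B4 = {b, d}  B5 = {b, c}  B6 = {c, g}
Tree: B1–B2, B2–B3, B3–B4, B4–B5, B5–B6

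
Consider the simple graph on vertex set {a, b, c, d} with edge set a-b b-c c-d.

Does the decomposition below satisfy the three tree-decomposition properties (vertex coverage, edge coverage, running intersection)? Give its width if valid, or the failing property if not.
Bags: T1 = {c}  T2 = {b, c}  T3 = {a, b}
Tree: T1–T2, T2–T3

A tree decomposition must satisfy three properties: every vertex lies in some bag; for every edge, both endpoints lie together in some bag; and for every vertex, the bags containing it form a connected subtree. Here vertex d appears in no bag, so the decomposition is invalid.

No — vertex d appears in no bag.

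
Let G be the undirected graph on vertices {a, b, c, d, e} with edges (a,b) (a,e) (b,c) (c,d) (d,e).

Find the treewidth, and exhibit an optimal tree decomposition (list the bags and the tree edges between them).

The largest bag has 3 vertices, giving width 2; this decomposition certifies tw(G) ≤ 2. Since a–e–d–c–b–a is a cycle in G, G is not acyclic. Forests are exactly the graphs of treewidth ≤ 1, so tw(G) ≥ 2. The upper and lower bounds meet at 2, so that is the treewidth.

Treewidth 2.
One such decomposition:
Bags: B1 = {a, d, e}  B2 = {a, c, d}  B3 = {a, b, c}
Tree: B1–B2, B2–B3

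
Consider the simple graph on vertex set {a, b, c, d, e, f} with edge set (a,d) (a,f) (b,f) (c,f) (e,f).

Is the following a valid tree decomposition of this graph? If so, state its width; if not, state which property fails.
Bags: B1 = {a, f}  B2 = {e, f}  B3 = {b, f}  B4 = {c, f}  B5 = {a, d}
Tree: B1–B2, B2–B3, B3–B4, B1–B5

Checking the three conditions: (i) the bags cover all of {a, b, c, d, e, f}; (ii) for each edge, some bag contains both endpoints; (iii) the bags containing any fixed vertex form a subtree. All hold, so the decomposition is valid with width 2 − 1 = 1.

Yes; width 1.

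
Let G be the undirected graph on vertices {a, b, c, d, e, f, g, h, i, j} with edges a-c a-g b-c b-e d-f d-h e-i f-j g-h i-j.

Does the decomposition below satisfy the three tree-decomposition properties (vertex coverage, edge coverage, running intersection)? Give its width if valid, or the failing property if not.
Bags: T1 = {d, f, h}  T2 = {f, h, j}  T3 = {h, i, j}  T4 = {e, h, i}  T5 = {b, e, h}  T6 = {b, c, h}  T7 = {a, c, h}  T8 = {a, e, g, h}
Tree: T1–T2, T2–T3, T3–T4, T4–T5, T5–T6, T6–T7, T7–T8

No — bags containing vertex e are not connected in the tree.

A tree decomposition must satisfy three properties: every vertex lies in some bag; for every edge, both endpoints lie together in some bag; and for every vertex, the bags containing it form a connected subtree. Here bags containing vertex e are not connected in the tree, so the decomposition is invalid.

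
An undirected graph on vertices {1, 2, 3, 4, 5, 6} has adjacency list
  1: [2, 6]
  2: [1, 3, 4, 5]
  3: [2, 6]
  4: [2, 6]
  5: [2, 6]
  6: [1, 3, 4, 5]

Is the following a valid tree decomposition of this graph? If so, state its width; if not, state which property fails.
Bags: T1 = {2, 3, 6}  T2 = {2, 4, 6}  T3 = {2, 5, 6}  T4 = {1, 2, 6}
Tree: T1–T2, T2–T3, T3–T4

Yes; width 2.

Checking the three conditions: (i) the bags cover all of {1, 2, 3, 4, 5, 6}; (ii) for each edge, some bag contains both endpoints; (iii) the bags containing any fixed vertex form a subtree. All hold, so the decomposition is valid with width 3 − 1 = 2.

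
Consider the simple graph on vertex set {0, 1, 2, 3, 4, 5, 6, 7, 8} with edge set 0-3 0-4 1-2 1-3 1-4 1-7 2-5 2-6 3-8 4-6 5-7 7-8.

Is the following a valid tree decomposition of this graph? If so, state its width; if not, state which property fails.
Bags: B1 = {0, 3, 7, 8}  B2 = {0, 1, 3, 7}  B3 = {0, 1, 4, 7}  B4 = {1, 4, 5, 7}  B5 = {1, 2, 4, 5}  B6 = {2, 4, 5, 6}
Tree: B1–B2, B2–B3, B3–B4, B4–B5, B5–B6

Every vertex of G appears in some bag (union = {0, 1, 2, 3, 4, 5, 6, 7, 8}); every edge is covered by a bag; and for each vertex v the set of bags containing v is connected in the bag tree. The decomposition is therefore valid. The largest bag has 4 vertices, so the width is 3.

Yes; width 3.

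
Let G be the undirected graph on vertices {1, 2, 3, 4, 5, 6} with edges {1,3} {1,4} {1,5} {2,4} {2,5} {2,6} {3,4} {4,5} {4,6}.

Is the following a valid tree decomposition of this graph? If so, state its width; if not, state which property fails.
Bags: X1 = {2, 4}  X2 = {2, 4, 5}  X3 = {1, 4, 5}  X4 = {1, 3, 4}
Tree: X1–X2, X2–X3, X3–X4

A tree decomposition must satisfy three properties: every vertex lies in some bag; for every edge, both endpoints lie together in some bag; and for every vertex, the bags containing it form a connected subtree. Here vertex 6 appears in no bag, so the decomposition is invalid.

No — vertex 6 appears in no bag.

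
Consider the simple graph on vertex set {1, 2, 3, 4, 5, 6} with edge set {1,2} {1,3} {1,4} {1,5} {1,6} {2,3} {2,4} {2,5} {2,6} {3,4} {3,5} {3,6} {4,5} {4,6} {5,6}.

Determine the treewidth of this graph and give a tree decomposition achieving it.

A single bag containing all 6 vertices is trivially a valid decomposition of width 5. For the lower bound, the 6 vertices {1, 2, 3, 4, 5, 6} are pairwise adjacent, and any tree decomposition puts a clique entirely inside one bag — forcing width ≥ 5. Combining the bounds, tw(G) = 5.

Treewidth 5.
One optimal decomposition is:
Bags: B1 = {1, 2, 3, 4, 5, 6}
Tree: (single bag)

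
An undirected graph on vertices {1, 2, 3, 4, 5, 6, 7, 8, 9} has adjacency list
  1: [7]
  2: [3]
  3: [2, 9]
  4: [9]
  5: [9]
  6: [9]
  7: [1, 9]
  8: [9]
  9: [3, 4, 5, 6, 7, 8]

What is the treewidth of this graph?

A width-1 tree decomposition is:
Bags: B1 = {4, 9}  B2 = {7, 9}  B3 = {6, 9}  B4 = {8, 9}  B5 = {1, 7}  B6 = {3, 9}  B7 = {5, 9}  B8 = {2, 3}
Tree: B1–B2, B1–B3, B3–B4, B2–B5, B1–B6, B4–B7, B6–B8
Each bag holds 2 vertices, so the decomposition has width 1, which upper-bounds the treewidth. Since G has at least one edge (e.g. 4–9), it is not an edgeless graph, so tw(G) ≥ 1. Combining the bounds, tw(G) = 1.

1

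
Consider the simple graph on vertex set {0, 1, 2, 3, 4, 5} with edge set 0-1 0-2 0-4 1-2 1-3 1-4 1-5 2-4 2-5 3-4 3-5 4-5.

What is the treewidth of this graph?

3

A width-3 tree decomposition is:
Bags: B1 = {1, 2, 4, 5}  B2 = {0, 1, 2, 4}  B3 = {1, 3, 4, 5}
Tree: B1–B2, B1–B3
Each bag holds 4 vertices, so the decomposition has width 3, which upper-bounds the treewidth. On the other hand G contains the 4-clique {0, 1, 2, 4}. A clique must lie in a single bag of any decomposition, so no decomposition can have width below 3. Combining the bounds, tw(G) = 3.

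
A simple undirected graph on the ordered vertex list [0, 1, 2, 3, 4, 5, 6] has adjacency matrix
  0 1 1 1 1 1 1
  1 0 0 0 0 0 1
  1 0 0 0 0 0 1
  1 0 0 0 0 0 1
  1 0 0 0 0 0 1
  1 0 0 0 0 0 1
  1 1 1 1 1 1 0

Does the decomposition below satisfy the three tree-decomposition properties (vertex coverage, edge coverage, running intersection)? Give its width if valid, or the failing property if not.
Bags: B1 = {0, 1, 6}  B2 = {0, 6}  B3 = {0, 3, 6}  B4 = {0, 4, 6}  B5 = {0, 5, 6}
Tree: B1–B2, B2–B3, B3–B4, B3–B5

No — vertex 2 appears in no bag.

A tree decomposition must satisfy three properties: every vertex lies in some bag; for every edge, both endpoints lie together in some bag; and for every vertex, the bags containing it form a connected subtree. Here vertex 2 appears in no bag, so the decomposition is invalid.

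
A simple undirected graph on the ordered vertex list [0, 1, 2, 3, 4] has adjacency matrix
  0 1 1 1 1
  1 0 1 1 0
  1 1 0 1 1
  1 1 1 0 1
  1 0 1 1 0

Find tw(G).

A width-3 tree decomposition is:
Bags: B1 = {0, 1, 2, 3}  B2 = {0, 2, 3, 4}
Tree: B1–B2
The largest bag has 4 vertices, giving width 3; this decomposition certifies tw(G) ≤ 3. On the other hand G contains the 4-clique {0, 1, 2, 3}. A clique must lie in a single bag of any decomposition, so no decomposition can have width below 3. Hence tw(G) = 3 exactly.

3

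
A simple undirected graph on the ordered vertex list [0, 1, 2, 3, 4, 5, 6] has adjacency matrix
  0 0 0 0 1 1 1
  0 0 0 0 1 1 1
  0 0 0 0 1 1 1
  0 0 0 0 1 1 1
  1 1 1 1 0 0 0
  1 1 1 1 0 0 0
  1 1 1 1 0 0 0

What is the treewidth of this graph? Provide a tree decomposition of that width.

Treewidth 3.
Bags: B1 = {0, 4, 5, 6}  B2 = {2, 4, 5, 6}  B3 = {3, 4, 5, 6}  B4 = {1, 4, 5, 6}
Tree: B1–B2, B2–B3, B3–B4

Every bag has size at most 4, so the width is 4 − 1 = 3 and tw(G) ≤ 3. For the lower bound: the 4 vertex sets {0,5}, {2,4}, {6}, {3} are disjoint, each induces a connected subgraph, and every pair is joined by at least one edge of G. Contracting each set to a single vertex therefore yields K_{4} as a minor, and since treewidth is minor-monotone, tw(G) ≥ tw(K_{4}) = 3. Hence tw(G) = 3 exactly.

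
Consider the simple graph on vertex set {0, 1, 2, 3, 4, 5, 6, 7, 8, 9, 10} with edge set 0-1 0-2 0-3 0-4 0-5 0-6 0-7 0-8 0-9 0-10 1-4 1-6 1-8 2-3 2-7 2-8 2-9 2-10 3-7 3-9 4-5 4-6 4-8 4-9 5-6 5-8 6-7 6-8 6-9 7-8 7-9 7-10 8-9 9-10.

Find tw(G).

4

A width-4 tree decomposition is:
Bags: B1 = {0, 2, 3, 7, 9}  B2 = {0, 2, 7, 9, 10}  B3 = {0, 2, 7, 8, 9}  B4 = {0, 6, 7, 8, 9}  B5 = {0, 4, 6, 8, 9}  B6 = {0, 4, 5, 6, 8}  B7 = {0, 1, 4, 6, 8}
Tree: B1–B2, B1–B3, B3–B4, B4–B5, B5–B6, B5–B7
Every bag has size at most 5, so the width is 5 − 1 = 4 and tw(G) ≤ 4. On the other hand G contains the 5-clique {0, 2, 7, 8, 9}. A clique must lie in a single bag of any decomposition, so no decomposition can have width below 4. Combining the bounds, tw(G) = 4.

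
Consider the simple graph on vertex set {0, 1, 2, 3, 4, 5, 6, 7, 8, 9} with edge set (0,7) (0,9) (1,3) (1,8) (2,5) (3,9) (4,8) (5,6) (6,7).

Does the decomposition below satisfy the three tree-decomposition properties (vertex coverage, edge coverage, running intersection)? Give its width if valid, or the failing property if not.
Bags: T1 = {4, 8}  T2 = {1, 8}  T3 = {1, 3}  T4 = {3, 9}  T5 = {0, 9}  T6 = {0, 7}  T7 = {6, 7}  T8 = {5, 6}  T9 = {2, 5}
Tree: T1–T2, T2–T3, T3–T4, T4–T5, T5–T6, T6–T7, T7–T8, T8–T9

Yes; width 1.

Checking the three conditions: (i) the bags cover all of {0, 1, 2, 3, 4, 5, 6, 7, 8, 9}; (ii) for each edge, some bag contains both endpoints; (iii) the bags containing any fixed vertex form a subtree. All hold, so the decomposition is valid with width 2 − 1 = 1.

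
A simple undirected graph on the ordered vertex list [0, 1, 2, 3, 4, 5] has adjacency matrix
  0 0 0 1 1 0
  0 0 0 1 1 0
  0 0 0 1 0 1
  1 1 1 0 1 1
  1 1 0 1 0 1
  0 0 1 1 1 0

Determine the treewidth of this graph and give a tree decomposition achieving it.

Each bag holds 3 vertices, so the decomposition has width 2, which upper-bounds the treewidth. For the lower bound, the 3 vertices {2, 3, 5} are pairwise adjacent, and any tree decomposition puts a clique entirely inside one bag — forcing width ≥ 2. The upper and lower bounds meet at 2, so that is the treewidth.

Treewidth 2.
Bags: B1 = {3, 4, 5}  B2 = {1, 3, 4}  B3 = {0, 3, 4}  B4 = {2, 3, 5}
Tree: B1–B2, B2–B3, B1–B4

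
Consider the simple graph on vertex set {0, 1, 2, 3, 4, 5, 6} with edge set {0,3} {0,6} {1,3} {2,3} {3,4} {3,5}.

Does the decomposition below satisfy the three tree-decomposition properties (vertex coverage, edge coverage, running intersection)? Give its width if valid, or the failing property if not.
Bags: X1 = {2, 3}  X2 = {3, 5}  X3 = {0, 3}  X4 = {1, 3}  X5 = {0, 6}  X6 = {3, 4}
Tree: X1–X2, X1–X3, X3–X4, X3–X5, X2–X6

Yes; width 1.

Every vertex of G appears in some bag (union = {0, 1, 2, 3, 4, 5, 6}); every edge is covered by a bag; and for each vertex v the set of bags containing v is connected in the bag tree. The decomposition is therefore valid. The largest bag has 2 vertices, so the width is 1.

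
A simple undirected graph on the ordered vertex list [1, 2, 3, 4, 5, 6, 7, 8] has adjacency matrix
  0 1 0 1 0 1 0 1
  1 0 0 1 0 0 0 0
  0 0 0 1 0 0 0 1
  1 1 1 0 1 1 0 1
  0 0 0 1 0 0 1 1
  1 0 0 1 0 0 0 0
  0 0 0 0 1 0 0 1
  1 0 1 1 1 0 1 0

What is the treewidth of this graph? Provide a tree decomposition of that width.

The largest bag has 3 vertices, giving width 2; this decomposition certifies tw(G) ≤ 2. Conversely, {1, 4, 8} is a clique of size 3, and the vertices of any clique must share a bag in every tree decomposition; so some bag has ≥ 3 vertices and tw(G) ≥ 2. Hence tw(G) = 2 exactly.

Treewidth 2.
One optimal decomposition is:
Bags: B1 = {1, 4, 8}  B2 = {4, 5, 8}  B3 = {3, 4, 8}  B4 = {1, 2, 4}  B5 = {1, 4, 6}  B6 = {5, 7, 8}
Tree: B1–B2, B1–B3, B1–B4, B1–B5, B2–B6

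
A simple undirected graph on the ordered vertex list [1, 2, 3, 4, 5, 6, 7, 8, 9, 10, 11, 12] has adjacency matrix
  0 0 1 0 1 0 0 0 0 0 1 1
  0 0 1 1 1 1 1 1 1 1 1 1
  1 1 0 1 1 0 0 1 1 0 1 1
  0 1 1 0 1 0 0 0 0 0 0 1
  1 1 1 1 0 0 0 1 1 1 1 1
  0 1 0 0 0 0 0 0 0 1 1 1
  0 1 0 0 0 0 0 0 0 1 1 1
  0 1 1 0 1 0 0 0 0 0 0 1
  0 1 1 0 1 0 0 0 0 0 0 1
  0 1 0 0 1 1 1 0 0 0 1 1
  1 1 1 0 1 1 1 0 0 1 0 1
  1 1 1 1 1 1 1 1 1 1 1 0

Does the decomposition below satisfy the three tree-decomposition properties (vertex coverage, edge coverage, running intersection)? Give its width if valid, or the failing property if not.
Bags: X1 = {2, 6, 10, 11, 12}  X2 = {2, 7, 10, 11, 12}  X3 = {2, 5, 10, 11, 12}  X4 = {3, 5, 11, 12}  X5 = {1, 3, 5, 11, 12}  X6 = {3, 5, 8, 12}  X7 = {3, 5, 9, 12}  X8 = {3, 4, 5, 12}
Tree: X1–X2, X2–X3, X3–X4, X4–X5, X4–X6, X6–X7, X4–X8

A tree decomposition must satisfy three properties: every vertex lies in some bag; for every edge, both endpoints lie together in some bag; and for every vertex, the bags containing it form a connected subtree. Here edge (2,3) lies in no bag, so the decomposition is invalid.

No — edge (2,3) lies in no bag.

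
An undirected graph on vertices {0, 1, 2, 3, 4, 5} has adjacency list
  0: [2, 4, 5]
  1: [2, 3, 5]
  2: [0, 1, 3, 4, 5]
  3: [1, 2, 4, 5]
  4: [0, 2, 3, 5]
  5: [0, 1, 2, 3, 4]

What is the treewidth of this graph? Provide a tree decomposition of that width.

Each bag holds 4 vertices, so the decomposition has width 3, which upper-bounds the treewidth. Conversely, {0, 2, 4, 5} is a clique of size 4, and the vertices of any clique must share a bag in every tree decomposition; so some bag has ≥ 4 vertices and tw(G) ≥ 3. Hence tw(G) = 3 exactly.

Treewidth 3.
One optimal decomposition is:
Bags: B1 = {2, 3, 4, 5}  B2 = {1, 2, 3, 5}  B3 = {0, 2, 4, 5}
Tree: B1–B2, B1–B3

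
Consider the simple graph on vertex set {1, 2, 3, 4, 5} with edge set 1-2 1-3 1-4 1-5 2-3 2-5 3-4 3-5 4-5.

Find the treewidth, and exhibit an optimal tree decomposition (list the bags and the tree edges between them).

Every bag has size at most 4, so the width is 4 − 1 = 3 and tw(G) ≤ 3. For the lower bound, the 4 vertices {1, 2, 3, 5} are pairwise adjacent, and any tree decomposition puts a clique entirely inside one bag — forcing width ≥ 3. Therefore the treewidth is 3.

Treewidth 3.
One such decomposition:
Bags: B1 = {1, 3, 4, 5}  B2 = {1, 2, 3, 5}
Tree: B1–B2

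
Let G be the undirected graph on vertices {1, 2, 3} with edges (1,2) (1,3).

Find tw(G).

1

A width-1 tree decomposition is:
Bags: B1 = {1, 2}  B2 = {1, 3}
Tree: B1–B2
Every bag has size at most 2, so the width is 2 − 1 = 1 and tw(G) ≤ 1. Since G has at least one edge (e.g. 2–1), it is not an edgeless graph, so tw(G) ≥ 1. Hence tw(G) = 1 exactly.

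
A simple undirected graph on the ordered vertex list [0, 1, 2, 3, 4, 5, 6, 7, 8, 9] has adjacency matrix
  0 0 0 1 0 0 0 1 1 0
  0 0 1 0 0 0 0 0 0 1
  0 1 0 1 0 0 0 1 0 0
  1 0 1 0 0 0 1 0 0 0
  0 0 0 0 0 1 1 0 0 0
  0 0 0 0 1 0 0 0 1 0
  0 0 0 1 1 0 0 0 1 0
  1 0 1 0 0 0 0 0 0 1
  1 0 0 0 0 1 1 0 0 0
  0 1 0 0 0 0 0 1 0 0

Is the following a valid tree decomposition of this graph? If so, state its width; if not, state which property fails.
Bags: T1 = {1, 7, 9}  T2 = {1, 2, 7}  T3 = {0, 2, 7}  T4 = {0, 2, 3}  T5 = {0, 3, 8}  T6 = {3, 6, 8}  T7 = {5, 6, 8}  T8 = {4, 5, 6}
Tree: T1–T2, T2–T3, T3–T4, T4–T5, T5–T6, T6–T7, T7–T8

Yes; width 2.

Vertex coverage: the bags together contain {0, 1, 2, 3, 4, 5, 6, 7, 8, 9}, the full vertex set. Edge coverage: each edge of G has both endpoints in at least one bag. Running intersection: for every vertex, the bags containing it form a connected subtree. All three properties hold, so this is a valid tree decomposition of width max|bag| − 1 = 2, and hence tw(G) ≤ 2.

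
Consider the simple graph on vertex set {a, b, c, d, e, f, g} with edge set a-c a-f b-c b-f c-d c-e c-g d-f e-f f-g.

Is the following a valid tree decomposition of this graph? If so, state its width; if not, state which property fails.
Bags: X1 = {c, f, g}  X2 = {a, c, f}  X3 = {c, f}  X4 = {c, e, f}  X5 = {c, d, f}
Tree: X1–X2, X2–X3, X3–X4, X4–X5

No — vertex b appears in no bag.

A tree decomposition must satisfy three properties: every vertex lies in some bag; for every edge, both endpoints lie together in some bag; and for every vertex, the bags containing it form a connected subtree. Here vertex b appears in no bag, so the decomposition is invalid.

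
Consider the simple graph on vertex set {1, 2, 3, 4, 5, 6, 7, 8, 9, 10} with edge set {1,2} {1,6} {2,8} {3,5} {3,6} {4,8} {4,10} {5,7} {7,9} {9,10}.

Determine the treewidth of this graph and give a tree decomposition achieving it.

Treewidth 2.
One such decomposition:
Bags: B1 = {3, 5, 6}  B2 = {5, 6, 7}  B3 = {6, 7, 9}  B4 = {6, 9, 10}  B5 = {4, 6, 10}  B6 = {4, 6, 8}  B7 = {2, 6, 8}  B8 = {1, 2, 6}
Tree: B1–B2, B2–B3, B3–B4, B4–B5, B5–B6, B6–B7, B7–B8

Each bag holds 3 vertices, so the decomposition has width 2, which upper-bounds the treewidth. Since 6–3–5–7–9–10–4–8–2–1–6 is a cycle in G, G is not acyclic. Forests are exactly the graphs of treewidth ≤ 1, so tw(G) ≥ 2. Combining the bounds, tw(G) = 2.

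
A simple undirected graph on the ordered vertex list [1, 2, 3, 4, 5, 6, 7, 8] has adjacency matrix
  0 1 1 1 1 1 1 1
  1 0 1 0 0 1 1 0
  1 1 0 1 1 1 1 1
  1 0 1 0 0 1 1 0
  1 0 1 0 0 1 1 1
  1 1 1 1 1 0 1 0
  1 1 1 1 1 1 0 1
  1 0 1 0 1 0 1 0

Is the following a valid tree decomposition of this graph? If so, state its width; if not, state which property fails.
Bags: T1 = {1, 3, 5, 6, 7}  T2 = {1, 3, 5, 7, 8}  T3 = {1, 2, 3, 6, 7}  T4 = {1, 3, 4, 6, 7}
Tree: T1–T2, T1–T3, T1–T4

Every vertex of G appears in some bag (union = {1, 2, 3, 4, 5, 6, 7, 8}); every edge is covered by a bag; and for each vertex v the set of bags containing v is connected in the bag tree. The decomposition is therefore valid. The largest bag has 5 vertices, so the width is 4.

Yes; width 4.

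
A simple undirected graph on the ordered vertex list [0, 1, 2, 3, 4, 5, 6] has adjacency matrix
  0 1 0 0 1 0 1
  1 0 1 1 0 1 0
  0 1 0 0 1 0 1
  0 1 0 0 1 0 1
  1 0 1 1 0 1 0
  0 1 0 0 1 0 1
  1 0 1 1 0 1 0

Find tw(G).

A width-3 tree decomposition is:
Bags: B1 = {1, 3, 4, 6}  B2 = {0, 1, 4, 6}  B3 = {1, 2, 4, 6}  B4 = {1, 4, 5, 6}
Tree: B1–B2, B2–B3, B3–B4
Each bag holds 4 vertices, so the decomposition has width 3, which upper-bounds the treewidth. For the lower bound: the 4 vertex sets {3,4}, {0,6}, {1}, {2} are disjoint, each induces a connected subgraph, and every pair is joined by at least one edge of G. Contracting each set to a single vertex therefore yields K_{4} as a minor, and since treewidth is minor-monotone, tw(G) ≥ tw(K_{4}) = 3. Therefore the treewidth is 3.

3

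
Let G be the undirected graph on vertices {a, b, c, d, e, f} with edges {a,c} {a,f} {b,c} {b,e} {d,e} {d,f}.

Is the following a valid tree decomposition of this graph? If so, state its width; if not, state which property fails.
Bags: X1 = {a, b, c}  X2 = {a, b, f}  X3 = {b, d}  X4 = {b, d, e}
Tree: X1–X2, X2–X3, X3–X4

A tree decomposition must satisfy three properties: every vertex lies in some bag; for every edge, both endpoints lie together in some bag; and for every vertex, the bags containing it form a connected subtree. Here edge (f,d) lies in no bag, so the decomposition is invalid.

No — edge (f,d) lies in no bag.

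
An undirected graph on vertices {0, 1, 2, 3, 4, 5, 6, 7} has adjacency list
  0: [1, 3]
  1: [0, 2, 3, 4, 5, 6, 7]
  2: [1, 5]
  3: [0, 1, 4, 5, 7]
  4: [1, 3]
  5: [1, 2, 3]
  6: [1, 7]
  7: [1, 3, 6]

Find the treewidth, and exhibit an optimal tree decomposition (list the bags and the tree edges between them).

Treewidth 2.
One optimal decomposition is:
Bags: B1 = {1, 3, 5}  B2 = {0, 1, 3}  B3 = {1, 3, 7}  B4 = {1, 6, 7}  B5 = {1, 3, 4}  B6 = {1, 2, 5}
Tree: B1–B2, B1–B3, B3–B4, B2–B5, B1–B6

The largest bag has 3 vertices, giving width 2; this decomposition certifies tw(G) ≤ 2. Conversely, {1, 2, 5} is a clique of size 3, and the vertices of any clique must share a bag in every tree decomposition; so some bag has ≥ 3 vertices and tw(G) ≥ 2. The upper and lower bounds meet at 2, so that is the treewidth.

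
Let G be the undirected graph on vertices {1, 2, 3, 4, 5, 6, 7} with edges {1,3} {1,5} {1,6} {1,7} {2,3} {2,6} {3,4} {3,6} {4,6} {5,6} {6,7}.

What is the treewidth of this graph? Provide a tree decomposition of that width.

Every bag has size at most 3, so the width is 3 − 1 = 2 and tw(G) ≤ 2. On the other hand G contains the 3-clique {1, 3, 6}. A clique must lie in a single bag of any decomposition, so no decomposition can have width below 2. Therefore the treewidth is 2.

Treewidth 2.
One optimal decomposition is:
Bags: B1 = {2, 3, 6}  B2 = {3, 4, 6}  B3 = {1, 3, 6}  B4 = {1, 6, 7}  B5 = {1, 5, 6}
Tree: B1–B2, B2–B3, B3–B4, B3–B5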